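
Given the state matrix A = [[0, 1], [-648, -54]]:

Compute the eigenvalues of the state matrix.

det(A - λI) = λ² - (-54)λ + 648 = (λ - (-18))(λ - (-36)). Eigenvalues: -18, -36.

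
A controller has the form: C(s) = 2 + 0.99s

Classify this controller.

This is a Proportional-Derivative (PD) controller.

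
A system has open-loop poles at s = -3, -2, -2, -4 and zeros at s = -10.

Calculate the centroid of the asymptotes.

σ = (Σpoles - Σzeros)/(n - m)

σ = (Σpoles - Σzeros)/(n - m) = (-11 - (-10))/(4 - 1) = -1/3 = -0.33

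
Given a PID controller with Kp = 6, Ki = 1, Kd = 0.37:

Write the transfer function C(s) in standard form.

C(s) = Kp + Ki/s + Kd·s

Substituting values: C(s) = 6 + 1/s + 0.37s = (0.37s² + 6s + 1)/s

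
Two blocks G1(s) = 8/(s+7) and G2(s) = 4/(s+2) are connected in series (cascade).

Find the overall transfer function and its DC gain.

Series: multiply transfer functions. G_eq = 8/(s+7) × 4/(s+2) = 32/((s+7)(s+2)). DC gain = 32/(7×2) = 2.2857.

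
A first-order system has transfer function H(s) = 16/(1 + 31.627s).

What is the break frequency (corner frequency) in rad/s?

Corner frequency = 1/τ = 1/31.627 = 0.032 rad/s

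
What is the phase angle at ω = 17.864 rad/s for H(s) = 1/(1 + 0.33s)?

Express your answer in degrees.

Phase = -arctan(ωτ) = -arctan(17.864 × 0.33) = -80.4°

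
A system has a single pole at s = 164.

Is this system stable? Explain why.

Pole at s = 164 is in the right half-plane. Unstable.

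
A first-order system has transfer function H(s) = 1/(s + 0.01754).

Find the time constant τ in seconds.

For H(s) = 1/(s + 1/τ), the pole is at -1/τ = -0.01754, so τ = 1/0.01754 = 57.01 s.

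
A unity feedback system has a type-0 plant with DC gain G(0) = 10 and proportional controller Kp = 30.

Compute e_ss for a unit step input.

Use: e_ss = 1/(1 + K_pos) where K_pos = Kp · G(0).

K_pos = Kp · G(0) = 30 × 10 = 300. e_ss = 1/(1 + 300) = 0.0033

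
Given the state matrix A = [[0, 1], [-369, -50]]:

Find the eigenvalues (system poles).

det(A - λI) = λ² - (-50)λ + 369 = (λ - (-9))(λ - (-41)). Eigenvalues: -9, -41.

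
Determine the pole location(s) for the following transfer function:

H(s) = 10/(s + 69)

Pole is where denominator = 0: s + 69 = 0, so s = -69.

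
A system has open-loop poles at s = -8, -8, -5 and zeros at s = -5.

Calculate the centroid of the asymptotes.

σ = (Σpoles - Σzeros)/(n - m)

σ = (Σpoles - Σzeros)/(n - m) = (-21 - (-5))/(3 - 1) = -16/2 = -8.0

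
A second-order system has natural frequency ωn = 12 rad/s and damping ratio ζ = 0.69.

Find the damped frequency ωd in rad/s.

ωd = ωn√(1 - ζ²) = 12√(1 - 0.69²) = 8.69 rad/s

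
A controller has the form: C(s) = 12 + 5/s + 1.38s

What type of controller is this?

This is a Proportional-Integral-Derivative (PID) controller.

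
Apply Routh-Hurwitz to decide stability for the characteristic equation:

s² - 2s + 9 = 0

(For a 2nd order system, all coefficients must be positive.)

Coefficients: 1, -2, 9. b=-2 not positive, so system is unstable.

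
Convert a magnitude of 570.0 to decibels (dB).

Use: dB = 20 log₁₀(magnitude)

dB = 20 log₁₀(570.0) = 55.1 dB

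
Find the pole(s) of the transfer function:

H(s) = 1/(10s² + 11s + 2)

Discriminant = 11² - 4×10×2 = 121 - 80 = 41 > 0, so two distinct real poles. Using quadratic formula: s = (-11 ± √41)/(2×10) = (-11 ± √41)/20, with √41 ≈ 6.4031. s₁ ≈ -0.2298, s₂ ≈ -0.8702. Poles: s₁ = -0.2298, s₂ = -0.8702.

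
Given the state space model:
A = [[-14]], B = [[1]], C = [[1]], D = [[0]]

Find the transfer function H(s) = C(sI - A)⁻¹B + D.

(sI - A)⁻¹ = 1/(s + 14). H(s) = 1 × 1/(s + 14) + 0 = 1/(s + 14).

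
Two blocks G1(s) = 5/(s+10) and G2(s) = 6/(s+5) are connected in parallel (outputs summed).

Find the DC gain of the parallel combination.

Parallel: G_eq = G1 + G2. DC gain = G1(0) + G2(0) = 5/10 + 6/5 = 0.5 + 1.2 = 1.7.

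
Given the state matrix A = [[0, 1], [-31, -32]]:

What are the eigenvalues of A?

det(A - λI) = λ² - (-32)λ + 31 = (λ - (-31))(λ - (-1)). Eigenvalues: -31, -1.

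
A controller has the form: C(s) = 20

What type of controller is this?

This is a Proportional (P) controller.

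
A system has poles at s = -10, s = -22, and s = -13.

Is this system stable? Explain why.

All poles are in the left half-plane. System is stable.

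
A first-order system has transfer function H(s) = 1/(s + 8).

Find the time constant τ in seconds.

For H(s) = 1/(s + 1/τ), the pole is at -1/τ = -8, so τ = 1/8 = 0.125 s.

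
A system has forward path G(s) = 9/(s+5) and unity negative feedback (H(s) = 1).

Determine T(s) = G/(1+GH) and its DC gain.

T(s) = G/(1+GH) = [9/(s+5)] / [1 + 9/(s+5)] = 9/(s+5+9) = 9/(s+14). DC gain = 9/14 = 0.6429.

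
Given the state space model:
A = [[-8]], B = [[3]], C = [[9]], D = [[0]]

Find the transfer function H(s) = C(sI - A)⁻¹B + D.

(sI - A)⁻¹ = 1/(s + 8). H(s) = 9 × 3/(s + 8) + 0 = 27/(s + 8).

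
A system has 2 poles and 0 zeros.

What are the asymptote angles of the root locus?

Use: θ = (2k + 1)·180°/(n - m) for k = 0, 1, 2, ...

n - m = 2 - 0 = 2. Angles: θk = (2k + 1)·180°/2 = 90°, 270°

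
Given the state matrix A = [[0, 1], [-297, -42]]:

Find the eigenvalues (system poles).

det(A - λI) = λ² - (-42)λ + 297 = (λ - (-33))(λ - (-9)). Eigenvalues: -33, -9.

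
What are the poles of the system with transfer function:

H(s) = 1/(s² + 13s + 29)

Discriminant = 13² - 4×1×29 = 169 - 116 = 53 > 0, so two distinct real poles. Using quadratic formula: s = (-13 ± √53)/(2×1) = (-13 ± √53)/2, with √53 ≈ 7.2801. s₁ ≈ -2.8599, s₂ ≈ -10.1401. Poles: s₁ = -2.8599, s₂ = -10.1401.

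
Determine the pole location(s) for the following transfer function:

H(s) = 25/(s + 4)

Pole is where denominator = 0: s + 4 = 0, so s = -4.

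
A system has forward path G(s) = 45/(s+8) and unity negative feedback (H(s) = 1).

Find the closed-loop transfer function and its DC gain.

T(s) = G/(1+GH) = [45/(s+8)] / [1 + 45/(s+8)] = 45/(s+8+45) = 45/(s+53). DC gain = 45/53 = 0.8491.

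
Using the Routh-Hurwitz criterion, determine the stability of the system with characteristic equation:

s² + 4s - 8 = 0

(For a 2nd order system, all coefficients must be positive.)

Coefficients: 1, 4, -8. c=-8 not positive, so system is unstable.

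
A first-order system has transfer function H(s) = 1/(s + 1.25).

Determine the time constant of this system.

For H(s) = 1/(s + 1/τ), the pole is at -1/τ = -1.25, so τ = 1/1.25 = 0.8 s.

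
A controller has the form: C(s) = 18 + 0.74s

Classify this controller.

This is a Proportional-Derivative (PD) controller.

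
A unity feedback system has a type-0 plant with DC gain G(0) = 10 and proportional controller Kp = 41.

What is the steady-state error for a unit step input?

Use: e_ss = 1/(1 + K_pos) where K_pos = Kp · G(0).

K_pos = Kp · G(0) = 41 × 10 = 410. e_ss = 1/(1 + 410) = 0.0024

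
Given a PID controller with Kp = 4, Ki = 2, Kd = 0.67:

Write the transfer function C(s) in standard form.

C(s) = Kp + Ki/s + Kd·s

Substituting values: C(s) = 4 + 2/s + 0.67s = (0.67s² + 4s + 2)/s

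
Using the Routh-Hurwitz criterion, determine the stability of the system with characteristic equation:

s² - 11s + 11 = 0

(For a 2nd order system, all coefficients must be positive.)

Coefficients: 1, -11, 11. b=-11 not positive, so system is unstable.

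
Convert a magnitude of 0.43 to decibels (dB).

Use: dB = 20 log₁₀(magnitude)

dB = 20 log₁₀(0.43) = -7.3 dB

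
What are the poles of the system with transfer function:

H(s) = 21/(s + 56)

Pole is where denominator = 0: s + 56 = 0, so s = -56.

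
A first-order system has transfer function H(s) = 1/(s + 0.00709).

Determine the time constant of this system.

For H(s) = 1/(s + 1/τ), the pole is at -1/τ = -0.00709, so τ = 1/0.00709 = 141 s.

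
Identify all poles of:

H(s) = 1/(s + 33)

Pole is where denominator = 0: s + 33 = 0, so s = -33.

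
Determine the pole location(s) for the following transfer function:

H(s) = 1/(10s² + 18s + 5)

Discriminant = 18² - 4×10×5 = 324 - 200 = 124 > 0, so two distinct real poles. Using quadratic formula: s = (-18 ± √124)/(2×10) = (-18 ± √124)/20, with √124 ≈ 11.1355. s₁ ≈ -0.3432, s₂ ≈ -1.4568. Poles: s₁ = -0.3432, s₂ = -1.4568.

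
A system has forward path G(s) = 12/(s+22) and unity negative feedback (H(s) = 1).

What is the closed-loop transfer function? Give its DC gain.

T(s) = G/(1+GH) = [12/(s+22)] / [1 + 12/(s+22)] = 12/(s+22+12) = 12/(s+34). DC gain = 12/34 = 0.3529.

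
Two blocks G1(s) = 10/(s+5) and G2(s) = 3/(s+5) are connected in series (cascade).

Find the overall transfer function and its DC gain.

Series: multiply transfer functions. G_eq = 10/(s+5) × 3/(s+5) = 30/((s+5)(s+5)). DC gain = 30/(5×5) = 1.2.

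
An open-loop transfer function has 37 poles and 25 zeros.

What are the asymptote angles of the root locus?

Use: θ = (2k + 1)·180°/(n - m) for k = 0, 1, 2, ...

n - m = 37 - 25 = 12. Angles: θk = (2k + 1)·180°/12 = 15°, 45°, 75°, 105°, 135°, 165°, 195°, 225°, 255°, 285°, 315°, 345°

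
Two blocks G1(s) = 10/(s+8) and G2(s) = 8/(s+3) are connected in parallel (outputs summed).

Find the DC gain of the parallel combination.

Parallel: G_eq = G1 + G2. DC gain = G1(0) + G2(0) = 10/8 + 8/3 = 1.25 + 2.6667 = 3.9167.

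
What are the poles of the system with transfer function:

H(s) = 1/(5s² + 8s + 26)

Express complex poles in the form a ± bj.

Discriminant = 8² - 4×5×26 = 64 - 520 = -456 < 0, so the poles are a complex conjugate pair s = (-8 ± j√456)/(2×5). Real part = -8/(2×5) = -8/10 = -0.8; imaginary part = ±√456/(2×5) ≈ 2.1354. Poles: s = -0.8 ± 2.1354j.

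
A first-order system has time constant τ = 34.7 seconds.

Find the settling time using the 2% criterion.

For first-order system, 2% settling time ≈ 4τ = 4 × 34.7 = 138.8 s.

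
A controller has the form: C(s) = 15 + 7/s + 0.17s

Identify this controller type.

This is a Proportional-Integral-Derivative (PID) controller.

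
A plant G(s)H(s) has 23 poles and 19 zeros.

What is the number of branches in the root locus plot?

Root locus has n branches where n = number of poles = 23.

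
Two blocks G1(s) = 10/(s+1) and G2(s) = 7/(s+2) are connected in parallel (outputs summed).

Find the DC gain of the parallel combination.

Parallel: G_eq = G1 + G2. DC gain = G1(0) + G2(0) = 10/1 + 7/2 = 10 + 3.5 = 13.5.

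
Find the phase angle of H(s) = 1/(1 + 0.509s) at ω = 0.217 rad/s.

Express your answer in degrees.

Phase = -arctan(ωτ) = -arctan(0.217 × 0.509) = -6.3°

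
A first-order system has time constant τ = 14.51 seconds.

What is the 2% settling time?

For first-order system, 2% settling time ≈ 4τ = 4 × 14.51 = 58.04 s.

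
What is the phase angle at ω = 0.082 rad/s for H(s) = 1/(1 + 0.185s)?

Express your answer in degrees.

Phase = -arctan(ωτ) = -arctan(0.082 × 0.185) = -0.9°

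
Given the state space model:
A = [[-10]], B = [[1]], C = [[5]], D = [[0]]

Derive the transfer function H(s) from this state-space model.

(sI - A)⁻¹ = 1/(s + 10). H(s) = 5 × 1/(s + 10) + 0 = 5/(s + 10).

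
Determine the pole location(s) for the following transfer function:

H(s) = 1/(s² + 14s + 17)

Discriminant = 14² - 4×1×17 = 196 - 68 = 128 > 0, so two distinct real poles. Using quadratic formula: s = (-14 ± √128)/(2×1) = (-14 ± √128)/2, with √128 ≈ 11.3137. s₁ ≈ -1.3431, s₂ ≈ -12.6569. Poles: s₁ = -1.3431, s₂ = -12.6569.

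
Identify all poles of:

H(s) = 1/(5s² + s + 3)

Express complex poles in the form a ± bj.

Discriminant = 1² - 4×5×3 = 1 - 60 = -59 < 0, so the poles are a complex conjugate pair s = (-1 ± j√59)/(2×5). Real part = -1/(2×5) = -1/10 = -0.1; imaginary part = ±√59/(2×5) ≈ 0.7681. Poles: s = -0.1 ± 0.7681j.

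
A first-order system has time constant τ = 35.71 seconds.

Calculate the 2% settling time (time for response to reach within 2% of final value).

For first-order system, 2% settling time ≈ 4τ = 4 × 35.71 = 142.84 s.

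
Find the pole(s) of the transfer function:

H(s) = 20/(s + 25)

Pole is where denominator = 0: s + 25 = 0, so s = -25.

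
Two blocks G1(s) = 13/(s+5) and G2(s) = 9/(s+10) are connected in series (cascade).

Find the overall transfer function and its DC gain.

Series: multiply transfer functions. G_eq = 13/(s+5) × 9/(s+10) = 117/((s+5)(s+10)). DC gain = 117/(5×10) = 2.34.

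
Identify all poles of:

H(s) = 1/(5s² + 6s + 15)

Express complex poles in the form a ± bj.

Discriminant = 6² - 4×5×15 = 36 - 300 = -264 < 0, so the poles are a complex conjugate pair s = (-6 ± j√264)/(2×5). Real part = -6/(2×5) = -6/10 = -0.6; imaginary part = ±√264/(2×5) ≈ 1.6248. Poles: s = -0.6 ± 1.6248j.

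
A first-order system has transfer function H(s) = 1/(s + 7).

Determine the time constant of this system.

For H(s) = 1/(s + 1/τ), the pole is at -1/τ = -7, so τ = 1/7 = 0.1429 s.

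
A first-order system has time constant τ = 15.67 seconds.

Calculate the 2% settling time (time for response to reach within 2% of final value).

For first-order system, 2% settling time ≈ 4τ = 4 × 15.67 = 62.68 s.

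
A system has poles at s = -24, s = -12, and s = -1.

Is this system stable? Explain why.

All poles are in the left half-plane. System is stable.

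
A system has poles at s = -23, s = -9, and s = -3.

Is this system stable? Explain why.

All poles are in the left half-plane. System is stable.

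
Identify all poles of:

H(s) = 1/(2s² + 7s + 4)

Discriminant = 7² - 4×2×4 = 49 - 32 = 17 > 0, so two distinct real poles. Using quadratic formula: s = (-7 ± √17)/(2×2) = (-7 ± √17)/4, with √17 ≈ 4.1231. s₁ ≈ -0.7192, s₂ ≈ -2.7808. Poles: s₁ = -0.7192, s₂ = -2.7808.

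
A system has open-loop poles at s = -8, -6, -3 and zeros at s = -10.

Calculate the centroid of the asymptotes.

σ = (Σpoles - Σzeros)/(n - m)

σ = (Σpoles - Σzeros)/(n - m) = (-17 - (-10))/(3 - 1) = -7/2 = -3.5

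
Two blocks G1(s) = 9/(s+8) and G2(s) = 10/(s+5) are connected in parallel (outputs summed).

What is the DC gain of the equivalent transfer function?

Parallel: G_eq = G1 + G2. DC gain = G1(0) + G2(0) = 9/8 + 10/5 = 1.125 + 2 = 3.125.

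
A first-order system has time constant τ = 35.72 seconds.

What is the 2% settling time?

For first-order system, 2% settling time ≈ 4τ = 4 × 35.72 = 142.88 s.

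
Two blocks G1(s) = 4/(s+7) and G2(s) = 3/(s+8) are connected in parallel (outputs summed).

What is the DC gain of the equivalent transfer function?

Parallel: G_eq = G1 + G2. DC gain = G1(0) + G2(0) = 4/7 + 3/8 = 0.5714 + 0.375 = 0.9464.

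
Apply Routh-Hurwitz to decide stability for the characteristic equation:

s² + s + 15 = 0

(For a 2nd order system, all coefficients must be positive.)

Coefficients: 1, 1, 15. All positive, so system is stable.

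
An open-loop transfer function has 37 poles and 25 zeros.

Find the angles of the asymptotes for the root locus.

n - m = 37 - 25 = 12. Angles: θk = (2k + 1)·180°/12 = 15°, 45°, 75°, 105°, 135°, 165°, 195°, 225°, 255°, 285°, 315°, 345°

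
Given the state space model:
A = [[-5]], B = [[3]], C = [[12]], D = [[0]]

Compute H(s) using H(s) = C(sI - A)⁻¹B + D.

(sI - A)⁻¹ = 1/(s + 5). H(s) = 12 × 3/(s + 5) + 0 = 36/(s + 5).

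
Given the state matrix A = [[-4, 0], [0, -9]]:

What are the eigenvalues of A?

For diagonal matrix, eigenvalues are diagonal entries: λ₁ = -4, λ₂ = -9.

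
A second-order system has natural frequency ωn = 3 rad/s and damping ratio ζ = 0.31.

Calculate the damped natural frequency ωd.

ωd = ωn√(1 - ζ²) = 3√(1 - 0.31²) = 2.85 rad/s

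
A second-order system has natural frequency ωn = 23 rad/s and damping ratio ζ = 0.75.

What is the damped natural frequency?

ωd = ωn√(1 - ζ²) = 23√(1 - 0.75²) = 15.21 rad/s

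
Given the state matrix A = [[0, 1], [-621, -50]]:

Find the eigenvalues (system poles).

det(A - λI) = λ² - (-50)λ + 621 = (λ - (-27))(λ - (-23)). Eigenvalues: -27, -23.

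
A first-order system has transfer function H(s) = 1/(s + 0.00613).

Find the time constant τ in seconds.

For H(s) = 1/(s + 1/τ), the pole is at -1/τ = -0.00613, so τ = 1/0.00613 = 163.1 s.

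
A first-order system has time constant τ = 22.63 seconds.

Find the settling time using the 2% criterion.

For first-order system, 2% settling time ≈ 4τ = 4 × 22.63 = 90.52 s.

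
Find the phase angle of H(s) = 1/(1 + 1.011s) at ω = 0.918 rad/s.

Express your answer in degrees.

Phase = -arctan(ωτ) = -arctan(0.918 × 1.011) = -42.9°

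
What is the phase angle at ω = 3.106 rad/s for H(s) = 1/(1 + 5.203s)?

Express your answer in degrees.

Phase = -arctan(ωτ) = -arctan(3.106 × 5.203) = -86.5°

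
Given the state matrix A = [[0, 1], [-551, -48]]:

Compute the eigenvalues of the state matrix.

det(A - λI) = λ² - (-48)λ + 551 = (λ - (-29))(λ - (-19)). Eigenvalues: -29, -19.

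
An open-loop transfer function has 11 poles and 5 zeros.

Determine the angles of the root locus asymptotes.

n - m = 11 - 5 = 6. Angles: θk = (2k + 1)·180°/6 = 30°, 90°, 150°, 210°, 270°, 330°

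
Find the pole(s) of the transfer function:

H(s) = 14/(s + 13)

Pole is where denominator = 0: s + 13 = 0, so s = -13.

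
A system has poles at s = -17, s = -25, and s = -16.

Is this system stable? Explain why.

All poles are in the left half-plane. System is stable.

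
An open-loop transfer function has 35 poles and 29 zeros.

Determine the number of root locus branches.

Root locus has n branches where n = number of poles = 35.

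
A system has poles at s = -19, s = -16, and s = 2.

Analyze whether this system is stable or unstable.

Pole(s) at s = 2 are not in the left half-plane. System is unstable.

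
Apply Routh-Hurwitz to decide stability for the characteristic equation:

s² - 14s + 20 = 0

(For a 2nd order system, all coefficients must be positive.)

Coefficients: 1, -14, 20. b=-14 not positive, so system is unstable.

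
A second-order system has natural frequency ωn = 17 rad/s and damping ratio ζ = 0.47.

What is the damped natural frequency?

ωd = ωn√(1 - ζ²) = 17√(1 - 0.47²) = 15.01 rad/s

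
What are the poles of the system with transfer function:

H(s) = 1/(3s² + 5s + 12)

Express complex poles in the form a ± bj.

Discriminant = 5² - 4×3×12 = 25 - 144 = -119 < 0, so the poles are a complex conjugate pair s = (-5 ± j√119)/(2×3). Real part = -5/(2×3) = -5/6 ≈ -0.8333; imaginary part = ±√119/(2×3) ≈ 1.8181. Poles: s = -0.8333 ± 1.8181j.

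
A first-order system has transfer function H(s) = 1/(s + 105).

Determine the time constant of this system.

For H(s) = 1/(s + 1/τ), the pole is at -1/τ = -105, so τ = 1/105 = 0.0095 s.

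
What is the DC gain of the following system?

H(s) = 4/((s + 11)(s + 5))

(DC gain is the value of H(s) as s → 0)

DC gain = H(0) = 4/(11 × 5) = 4/55 = 0.0727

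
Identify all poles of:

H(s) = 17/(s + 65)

Pole is where denominator = 0: s + 65 = 0, so s = -65.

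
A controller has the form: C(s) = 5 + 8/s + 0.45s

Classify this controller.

This is a Proportional-Integral-Derivative (PID) controller.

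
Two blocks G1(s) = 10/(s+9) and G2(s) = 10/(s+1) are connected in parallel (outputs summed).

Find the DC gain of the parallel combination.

Parallel: G_eq = G1 + G2. DC gain = G1(0) + G2(0) = 10/9 + 10/1 = 1.1111 + 10 = 11.1111.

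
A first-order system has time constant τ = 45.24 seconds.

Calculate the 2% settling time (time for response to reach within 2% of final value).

For first-order system, 2% settling time ≈ 4τ = 4 × 45.24 = 180.96 s.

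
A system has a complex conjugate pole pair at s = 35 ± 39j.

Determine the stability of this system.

Real part of poles is 35 (> 0, right half-plane). Unstable.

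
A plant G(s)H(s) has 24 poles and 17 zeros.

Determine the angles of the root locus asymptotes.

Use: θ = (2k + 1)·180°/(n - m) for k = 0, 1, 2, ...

n - m = 24 - 17 = 7. Angles: θk = (2k + 1)·180°/7 = 25.71°, 77.14°, 128.57°, 180°, 231.43°, 282.86°, 334.29°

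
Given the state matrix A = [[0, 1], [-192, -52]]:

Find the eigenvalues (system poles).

det(A - λI) = λ² - (-52)λ + 192 = (λ - (-4))(λ - (-48)). Eigenvalues: -4, -48.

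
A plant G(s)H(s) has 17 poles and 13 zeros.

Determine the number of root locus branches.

Root locus has n branches where n = number of poles = 17.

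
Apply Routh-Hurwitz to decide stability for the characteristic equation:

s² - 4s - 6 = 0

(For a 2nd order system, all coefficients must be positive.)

Coefficients: 1, -4, -6. b=-4, c=-6 not positive, so system is unstable.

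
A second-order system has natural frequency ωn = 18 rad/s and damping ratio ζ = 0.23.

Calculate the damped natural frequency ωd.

ωd = ωn√(1 - ζ²) = 18√(1 - 0.23²) = 17.52 rad/s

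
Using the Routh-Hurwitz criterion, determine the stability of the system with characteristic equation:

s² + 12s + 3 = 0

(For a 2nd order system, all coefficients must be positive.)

Coefficients: 1, 12, 3. All positive, so system is stable.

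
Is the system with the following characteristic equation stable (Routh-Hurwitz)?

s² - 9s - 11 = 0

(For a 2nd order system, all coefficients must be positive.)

Coefficients: 1, -9, -11. b=-9, c=-11 not positive, so system is unstable.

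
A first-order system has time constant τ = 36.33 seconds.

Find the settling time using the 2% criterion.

For first-order system, 2% settling time ≈ 4τ = 4 × 36.33 = 145.32 s.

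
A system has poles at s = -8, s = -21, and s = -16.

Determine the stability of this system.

All poles are in the left half-plane. System is stable.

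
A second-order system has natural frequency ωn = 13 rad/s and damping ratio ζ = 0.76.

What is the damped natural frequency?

ωd = ωn√(1 - ζ²) = 13√(1 - 0.76²) = 8.45 rad/s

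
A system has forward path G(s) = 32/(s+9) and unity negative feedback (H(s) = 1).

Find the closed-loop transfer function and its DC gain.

T(s) = G/(1+GH) = [32/(s+9)] / [1 + 32/(s+9)] = 32/(s+9+32) = 32/(s+41). DC gain = 32/41 = 0.7805.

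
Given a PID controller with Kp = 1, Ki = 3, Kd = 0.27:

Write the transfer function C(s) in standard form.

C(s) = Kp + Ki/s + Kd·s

Substituting values: C(s) = 1 + 3/s + 0.27s = (0.27s² + s + 3)/s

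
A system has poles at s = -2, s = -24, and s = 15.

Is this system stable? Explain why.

Pole(s) at s = 15 are not in the left half-plane. System is unstable.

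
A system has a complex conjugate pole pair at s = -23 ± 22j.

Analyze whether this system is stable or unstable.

Real part of poles is -23 (< 0, left half-plane). Stable.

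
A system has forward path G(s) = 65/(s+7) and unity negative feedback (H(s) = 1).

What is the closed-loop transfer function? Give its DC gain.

T(s) = G/(1+GH) = [65/(s+7)] / [1 + 65/(s+7)] = 65/(s+7+65) = 65/(s+72). DC gain = 65/72 = 0.9028.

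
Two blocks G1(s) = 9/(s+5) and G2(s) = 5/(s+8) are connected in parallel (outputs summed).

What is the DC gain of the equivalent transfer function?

Parallel: G_eq = G1 + G2. DC gain = G1(0) + G2(0) = 9/5 + 5/8 = 1.8 + 0.625 = 2.425.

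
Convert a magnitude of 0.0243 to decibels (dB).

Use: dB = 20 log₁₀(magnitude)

dB = 20 log₁₀(0.0243) = -32.3 dB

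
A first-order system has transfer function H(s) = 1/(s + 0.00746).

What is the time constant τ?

For H(s) = 1/(s + 1/τ), the pole is at -1/τ = -0.00746, so τ = 1/0.00746 = 134 s.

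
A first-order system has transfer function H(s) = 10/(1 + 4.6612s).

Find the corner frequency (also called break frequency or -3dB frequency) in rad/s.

Corner frequency = 1/τ = 1/4.6612 = 0.215 rad/s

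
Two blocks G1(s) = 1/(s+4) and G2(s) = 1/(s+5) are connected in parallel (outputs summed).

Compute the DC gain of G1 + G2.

Parallel: G_eq = G1 + G2. DC gain = G1(0) + G2(0) = 1/4 + 1/5 = 0.25 + 0.2 = 0.45.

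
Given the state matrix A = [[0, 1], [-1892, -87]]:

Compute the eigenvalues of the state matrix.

det(A - λI) = λ² - (-87)λ + 1892 = (λ - (-43))(λ - (-44)). Eigenvalues: -43, -44.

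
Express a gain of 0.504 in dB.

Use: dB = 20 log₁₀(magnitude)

dB = 20 log₁₀(0.504) = -6.0 dB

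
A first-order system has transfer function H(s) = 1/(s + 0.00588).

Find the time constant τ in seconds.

For H(s) = 1/(s + 1/τ), the pole is at -1/τ = -0.00588, so τ = 1/0.00588 = 170.1 s.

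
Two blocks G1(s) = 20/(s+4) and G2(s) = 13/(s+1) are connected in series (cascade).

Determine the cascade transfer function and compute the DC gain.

Series: multiply transfer functions. G_eq = 20/(s+4) × 13/(s+1) = 260/((s+4)(s+1)). DC gain = 260/(4×1) = 65.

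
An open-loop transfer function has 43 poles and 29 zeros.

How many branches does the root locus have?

Root locus has n branches where n = number of poles = 43.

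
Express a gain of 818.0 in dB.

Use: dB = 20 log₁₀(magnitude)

dB = 20 log₁₀(818.0) = 58.3 dB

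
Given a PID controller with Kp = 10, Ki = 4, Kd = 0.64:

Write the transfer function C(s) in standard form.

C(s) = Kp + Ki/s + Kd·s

Substituting values: C(s) = 10 + 4/s + 0.64s = (0.64s² + 10s + 4)/s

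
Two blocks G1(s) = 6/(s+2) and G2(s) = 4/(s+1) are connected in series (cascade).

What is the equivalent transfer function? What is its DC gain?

Series: multiply transfer functions. G_eq = 6/(s+2) × 4/(s+1) = 24/((s+2)(s+1)). DC gain = 24/(2×1) = 12.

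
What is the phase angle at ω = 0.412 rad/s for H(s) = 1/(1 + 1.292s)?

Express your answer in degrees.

Phase = -arctan(ωτ) = -arctan(0.412 × 1.292) = -28.0°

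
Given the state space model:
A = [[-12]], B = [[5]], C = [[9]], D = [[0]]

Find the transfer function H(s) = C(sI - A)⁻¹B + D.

(sI - A)⁻¹ = 1/(s + 12). H(s) = 9 × 5/(s + 12) + 0 = 45/(s + 12).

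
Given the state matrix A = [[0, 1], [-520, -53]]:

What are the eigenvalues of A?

det(A - λI) = λ² - (-53)λ + 520 = (λ - (-13))(λ - (-40)). Eigenvalues: -13, -40.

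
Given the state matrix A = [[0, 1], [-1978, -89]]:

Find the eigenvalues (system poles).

det(A - λI) = λ² - (-89)λ + 1978 = (λ - (-43))(λ - (-46)). Eigenvalues: -43, -46.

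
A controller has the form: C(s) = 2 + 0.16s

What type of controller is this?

This is a Proportional-Derivative (PD) controller.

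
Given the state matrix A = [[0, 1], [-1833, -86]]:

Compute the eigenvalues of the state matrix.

det(A - λI) = λ² - (-86)λ + 1833 = (λ - (-39))(λ - (-47)). Eigenvalues: -39, -47.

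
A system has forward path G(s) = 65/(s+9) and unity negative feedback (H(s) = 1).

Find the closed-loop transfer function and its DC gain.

T(s) = G/(1+GH) = [65/(s+9)] / [1 + 65/(s+9)] = 65/(s+9+65) = 65/(s+74). DC gain = 65/74 = 0.8784.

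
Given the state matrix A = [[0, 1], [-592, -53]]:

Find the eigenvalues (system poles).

det(A - λI) = λ² - (-53)λ + 592 = (λ - (-16))(λ - (-37)). Eigenvalues: -16, -37.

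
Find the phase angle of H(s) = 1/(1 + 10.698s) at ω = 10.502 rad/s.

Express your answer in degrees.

Phase = -arctan(ωτ) = -arctan(10.502 × 10.698) = -89.5°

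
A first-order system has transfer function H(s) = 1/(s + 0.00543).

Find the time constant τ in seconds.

For H(s) = 1/(s + 1/τ), the pole is at -1/τ = -0.00543, so τ = 1/0.00543 = 184.2 s.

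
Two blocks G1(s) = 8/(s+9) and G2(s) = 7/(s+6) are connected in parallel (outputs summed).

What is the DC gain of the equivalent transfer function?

Parallel: G_eq = G1 + G2. DC gain = G1(0) + G2(0) = 8/9 + 7/6 = 0.8889 + 1.1667 = 2.0556.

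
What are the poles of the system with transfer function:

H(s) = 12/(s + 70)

Pole is where denominator = 0: s + 70 = 0, so s = -70.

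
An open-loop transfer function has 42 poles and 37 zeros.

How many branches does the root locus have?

Root locus has n branches where n = number of poles = 42.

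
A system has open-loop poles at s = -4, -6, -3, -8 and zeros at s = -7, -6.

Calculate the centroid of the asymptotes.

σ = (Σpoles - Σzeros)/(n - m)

σ = (Σpoles - Σzeros)/(n - m) = (-21 - (-13))/(4 - 2) = -8/2 = -4.0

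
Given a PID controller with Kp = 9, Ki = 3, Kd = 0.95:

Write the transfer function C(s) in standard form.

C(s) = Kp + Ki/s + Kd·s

Substituting values: C(s) = 9 + 3/s + 0.95s = (0.95s² + 9s + 3)/s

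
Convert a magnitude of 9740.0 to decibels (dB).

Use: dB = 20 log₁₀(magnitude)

dB = 20 log₁₀(9740.0) = 79.8 dB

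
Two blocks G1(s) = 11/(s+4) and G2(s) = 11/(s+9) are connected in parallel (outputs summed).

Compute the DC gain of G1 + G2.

Parallel: G_eq = G1 + G2. DC gain = G1(0) + G2(0) = 11/4 + 11/9 = 2.75 + 1.2222 = 3.9722.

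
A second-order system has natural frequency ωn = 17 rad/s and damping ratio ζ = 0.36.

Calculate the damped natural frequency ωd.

ωd = ωn√(1 - ζ²) = 17√(1 - 0.36²) = 15.86 rad/s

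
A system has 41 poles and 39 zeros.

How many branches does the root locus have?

Root locus has n branches where n = number of poles = 41.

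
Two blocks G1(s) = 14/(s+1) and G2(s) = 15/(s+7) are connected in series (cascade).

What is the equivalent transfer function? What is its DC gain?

Series: multiply transfer functions. G_eq = 14/(s+1) × 15/(s+7) = 210/((s+1)(s+7)). DC gain = 210/(1×7) = 30.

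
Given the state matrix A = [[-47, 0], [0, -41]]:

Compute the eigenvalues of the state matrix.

For diagonal matrix, eigenvalues are diagonal entries: λ₁ = -47, λ₂ = -41.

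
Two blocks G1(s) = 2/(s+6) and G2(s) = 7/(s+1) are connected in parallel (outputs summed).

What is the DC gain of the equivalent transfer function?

Parallel: G_eq = G1 + G2. DC gain = G1(0) + G2(0) = 2/6 + 7/1 = 0.3333 + 7 = 7.3333.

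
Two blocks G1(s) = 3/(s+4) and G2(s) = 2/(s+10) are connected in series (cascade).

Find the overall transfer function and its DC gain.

Series: multiply transfer functions. G_eq = 3/(s+4) × 2/(s+10) = 6/((s+4)(s+10)). DC gain = 6/(4×10) = 0.15.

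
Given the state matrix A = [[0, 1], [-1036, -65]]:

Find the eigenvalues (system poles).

det(A - λI) = λ² - (-65)λ + 1036 = (λ - (-37))(λ - (-28)). Eigenvalues: -37, -28.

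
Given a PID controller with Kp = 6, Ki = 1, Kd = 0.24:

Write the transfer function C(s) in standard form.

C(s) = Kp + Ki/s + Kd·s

Substituting values: C(s) = 6 + 1/s + 0.24s = (0.24s² + 6s + 1)/s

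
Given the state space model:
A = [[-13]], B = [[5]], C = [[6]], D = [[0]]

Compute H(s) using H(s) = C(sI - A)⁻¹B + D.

(sI - A)⁻¹ = 1/(s + 13). H(s) = 6 × 5/(s + 13) + 0 = 30/(s + 13).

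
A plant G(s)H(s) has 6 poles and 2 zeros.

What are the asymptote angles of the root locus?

n - m = 6 - 2 = 4. Angles: θk = (2k + 1)·180°/4 = 45°, 135°, 225°, 315°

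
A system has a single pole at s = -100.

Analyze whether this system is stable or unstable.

Pole at s = -100 is in the left half-plane. Stable.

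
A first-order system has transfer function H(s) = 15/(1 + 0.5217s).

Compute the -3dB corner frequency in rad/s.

Corner frequency = 1/τ = 1/0.5217 = 1.917 rad/s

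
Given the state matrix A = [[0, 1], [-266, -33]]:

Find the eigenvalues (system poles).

det(A - λI) = λ² - (-33)λ + 266 = (λ - (-19))(λ - (-14)). Eigenvalues: -19, -14.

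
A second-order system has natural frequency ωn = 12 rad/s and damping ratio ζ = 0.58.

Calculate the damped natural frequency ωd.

ωd = ωn√(1 - ζ²) = 12√(1 - 0.58²) = 9.78 rad/s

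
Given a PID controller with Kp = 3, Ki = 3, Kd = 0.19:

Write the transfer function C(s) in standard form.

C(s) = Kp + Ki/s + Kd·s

Substituting values: C(s) = 3 + 3/s + 0.19s = (0.19s² + 3s + 3)/s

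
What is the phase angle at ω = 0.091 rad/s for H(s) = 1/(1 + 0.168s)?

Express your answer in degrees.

Phase = -arctan(ωτ) = -arctan(0.091 × 0.168) = -0.9°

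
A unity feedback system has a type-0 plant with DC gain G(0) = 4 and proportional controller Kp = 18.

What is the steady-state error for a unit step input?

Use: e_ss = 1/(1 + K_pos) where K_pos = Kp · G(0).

K_pos = Kp · G(0) = 18 × 4 = 72. e_ss = 1/(1 + 72) = 0.0137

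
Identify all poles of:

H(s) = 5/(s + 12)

Pole is where denominator = 0: s + 12 = 0, so s = -12.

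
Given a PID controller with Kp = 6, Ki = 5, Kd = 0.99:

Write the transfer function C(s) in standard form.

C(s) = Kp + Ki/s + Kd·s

Substituting values: C(s) = 6 + 5/s + 0.99s = (0.99s² + 6s + 5)/s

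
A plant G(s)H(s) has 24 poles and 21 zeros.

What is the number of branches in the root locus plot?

Root locus has n branches where n = number of poles = 24.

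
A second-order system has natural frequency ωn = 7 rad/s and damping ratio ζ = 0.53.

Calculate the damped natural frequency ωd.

ωd = ωn√(1 - ζ²) = 7√(1 - 0.53²) = 5.94 rad/s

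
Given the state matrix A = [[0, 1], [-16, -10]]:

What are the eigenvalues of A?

det(A - λI) = λ² - (-10)λ + 16 = (λ - (-2))(λ - (-8)). Eigenvalues: -2, -8.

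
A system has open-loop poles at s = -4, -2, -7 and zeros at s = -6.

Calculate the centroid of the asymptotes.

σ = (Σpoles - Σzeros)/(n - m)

σ = (Σpoles - Σzeros)/(n - m) = (-13 - (-6))/(3 - 1) = -7/2 = -3.5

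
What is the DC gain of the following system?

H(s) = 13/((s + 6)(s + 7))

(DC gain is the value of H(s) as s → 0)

DC gain = H(0) = 13/(6 × 7) = 13/42 = 0.3095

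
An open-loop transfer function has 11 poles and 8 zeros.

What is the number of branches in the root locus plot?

Root locus has n branches where n = number of poles = 11.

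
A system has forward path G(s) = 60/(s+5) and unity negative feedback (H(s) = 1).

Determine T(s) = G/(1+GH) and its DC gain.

T(s) = G/(1+GH) = [60/(s+5)] / [1 + 60/(s+5)] = 60/(s+5+60) = 60/(s+65). DC gain = 60/65 = 0.9231.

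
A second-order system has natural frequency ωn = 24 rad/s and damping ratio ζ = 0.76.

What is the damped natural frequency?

ωd = ωn√(1 - ζ²) = 24√(1 - 0.76²) = 15.6 rad/s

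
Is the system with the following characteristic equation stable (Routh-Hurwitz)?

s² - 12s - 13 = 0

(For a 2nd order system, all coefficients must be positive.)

Coefficients: 1, -12, -13. b=-12, c=-13 not positive, so system is unstable.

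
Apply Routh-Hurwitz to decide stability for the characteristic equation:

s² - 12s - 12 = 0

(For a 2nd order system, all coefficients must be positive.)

Coefficients: 1, -12, -12. b=-12, c=-12 not positive, so system is unstable.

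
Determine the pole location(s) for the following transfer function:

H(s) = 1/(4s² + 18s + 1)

Discriminant = 18² - 4×4×1 = 324 - 16 = 308 > 0, so two distinct real poles. Using quadratic formula: s = (-18 ± √308)/(2×4) = (-18 ± √308)/8, with √308 ≈ 17.5499. s₁ ≈ -0.0563, s₂ ≈ -4.4437. Poles: s₁ = -0.0563, s₂ = -4.4437.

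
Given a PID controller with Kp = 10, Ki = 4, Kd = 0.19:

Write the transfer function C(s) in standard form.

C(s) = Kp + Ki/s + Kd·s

Substituting values: C(s) = 10 + 4/s + 0.19s = (0.19s² + 10s + 4)/s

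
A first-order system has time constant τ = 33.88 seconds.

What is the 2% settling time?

For first-order system, 2% settling time ≈ 4τ = 4 × 33.88 = 135.52 s.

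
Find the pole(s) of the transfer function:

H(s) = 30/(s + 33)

Pole is where denominator = 0: s + 33 = 0, so s = -33.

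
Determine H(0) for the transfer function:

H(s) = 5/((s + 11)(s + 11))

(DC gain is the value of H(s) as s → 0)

DC gain = H(0) = 5/(11 × 11) = 5/121 = 0.0413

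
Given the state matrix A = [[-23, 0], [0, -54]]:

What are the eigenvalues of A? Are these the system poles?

For diagonal matrix, eigenvalues are diagonal entries: λ₁ = -23, λ₂ = -54. Eigenvalues of A = system poles.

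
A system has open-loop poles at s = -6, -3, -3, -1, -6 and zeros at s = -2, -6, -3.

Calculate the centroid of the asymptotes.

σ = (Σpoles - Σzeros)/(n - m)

σ = (Σpoles - Σzeros)/(n - m) = (-19 - (-11))/(5 - 3) = -8/2 = -4.0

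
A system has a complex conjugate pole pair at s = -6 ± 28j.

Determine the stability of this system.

Real part of poles is -6 (< 0, left half-plane). Stable.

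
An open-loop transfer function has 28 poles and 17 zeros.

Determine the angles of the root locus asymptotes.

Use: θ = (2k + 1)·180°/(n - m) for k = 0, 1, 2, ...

n - m = 28 - 17 = 11. Angles: θk = (2k + 1)·180°/11 = 16.36°, 49.09°, 81.82°, 114.55°, 147.27°, 180°, 212.73°, 245.45°, 278.18°, 310.91°, 343.64°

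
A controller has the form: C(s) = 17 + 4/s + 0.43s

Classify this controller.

This is a Proportional-Integral-Derivative (PID) controller.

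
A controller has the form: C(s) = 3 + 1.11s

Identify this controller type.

This is a Proportional-Derivative (PD) controller.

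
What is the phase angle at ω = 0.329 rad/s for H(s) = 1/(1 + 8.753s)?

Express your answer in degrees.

Phase = -arctan(ωτ) = -arctan(0.329 × 8.753) = -70.9°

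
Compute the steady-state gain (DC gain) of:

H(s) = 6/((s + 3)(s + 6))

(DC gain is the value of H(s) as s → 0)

DC gain = H(0) = 6/(3 × 6) = 6/18 = 0.3333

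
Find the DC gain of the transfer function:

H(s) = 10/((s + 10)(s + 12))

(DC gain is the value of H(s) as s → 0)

DC gain = H(0) = 10/(10 × 12) = 10/120 = 0.0833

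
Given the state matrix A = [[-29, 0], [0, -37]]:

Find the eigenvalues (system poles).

For diagonal matrix, eigenvalues are diagonal entries: λ₁ = -29, λ₂ = -37.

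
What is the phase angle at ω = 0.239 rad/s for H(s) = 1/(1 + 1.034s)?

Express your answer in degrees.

Phase = -arctan(ωτ) = -arctan(0.239 × 1.034) = -13.9°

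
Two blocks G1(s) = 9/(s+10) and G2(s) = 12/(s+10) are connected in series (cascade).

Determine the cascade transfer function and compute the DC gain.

Series: multiply transfer functions. G_eq = 9/(s+10) × 12/(s+10) = 108/((s+10)(s+10)). DC gain = 108/(10×10) = 1.08.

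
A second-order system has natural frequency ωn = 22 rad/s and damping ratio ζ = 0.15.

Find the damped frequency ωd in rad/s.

ωd = ωn√(1 - ζ²) = 22√(1 - 0.15²) = 21.75 rad/s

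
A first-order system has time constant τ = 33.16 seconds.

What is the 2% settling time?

For first-order system, 2% settling time ≈ 4τ = 4 × 33.16 = 132.64 s.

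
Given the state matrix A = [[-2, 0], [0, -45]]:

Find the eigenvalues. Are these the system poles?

For diagonal matrix, eigenvalues are diagonal entries: λ₁ = -2, λ₂ = -45. Eigenvalues of A = system poles.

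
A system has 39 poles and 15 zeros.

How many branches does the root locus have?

Root locus has n branches where n = number of poles = 39.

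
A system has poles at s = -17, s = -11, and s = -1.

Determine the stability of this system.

All poles are in the left half-plane. System is stable.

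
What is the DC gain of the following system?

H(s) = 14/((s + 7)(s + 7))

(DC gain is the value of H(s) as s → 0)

DC gain = H(0) = 14/(7 × 7) = 14/49 = 0.2857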